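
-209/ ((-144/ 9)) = 209/ 16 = 13.06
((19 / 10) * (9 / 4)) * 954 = 81567 / 20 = 4078.35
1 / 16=0.06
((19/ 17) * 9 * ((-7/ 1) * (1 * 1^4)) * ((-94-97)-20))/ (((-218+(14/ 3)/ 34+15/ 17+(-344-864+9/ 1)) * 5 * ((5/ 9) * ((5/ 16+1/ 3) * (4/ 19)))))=-1554802452/ 55966625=-27.78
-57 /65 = -0.88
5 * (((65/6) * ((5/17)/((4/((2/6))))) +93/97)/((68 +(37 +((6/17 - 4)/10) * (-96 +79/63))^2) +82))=136217678625/117272005188176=0.00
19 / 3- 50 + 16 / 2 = -107 / 3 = -35.67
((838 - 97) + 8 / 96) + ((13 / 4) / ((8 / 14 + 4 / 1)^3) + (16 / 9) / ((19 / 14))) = 16640254585 / 22413312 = 742.43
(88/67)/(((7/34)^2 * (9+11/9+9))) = 915552/567959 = 1.61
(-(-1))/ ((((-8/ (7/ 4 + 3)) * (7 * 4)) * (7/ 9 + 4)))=-171/ 38528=-0.00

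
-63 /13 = -4.85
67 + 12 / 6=69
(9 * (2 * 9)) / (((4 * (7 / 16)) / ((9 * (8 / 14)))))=23328 / 49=476.08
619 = 619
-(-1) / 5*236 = 236 / 5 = 47.20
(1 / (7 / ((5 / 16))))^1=5 / 112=0.04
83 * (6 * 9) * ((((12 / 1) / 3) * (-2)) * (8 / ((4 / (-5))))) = 358560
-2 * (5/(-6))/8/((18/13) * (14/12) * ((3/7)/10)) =325/108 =3.01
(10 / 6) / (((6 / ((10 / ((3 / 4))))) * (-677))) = -100 / 18279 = -0.01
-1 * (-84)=84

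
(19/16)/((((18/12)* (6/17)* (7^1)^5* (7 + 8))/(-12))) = -323/3025260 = -0.00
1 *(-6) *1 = -6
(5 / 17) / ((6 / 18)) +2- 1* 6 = -3.12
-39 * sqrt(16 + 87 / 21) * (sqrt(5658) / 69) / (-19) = 39 * sqrt(620494) / 3059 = 10.04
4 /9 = 0.44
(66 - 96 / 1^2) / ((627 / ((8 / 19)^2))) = -640 / 75449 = -0.01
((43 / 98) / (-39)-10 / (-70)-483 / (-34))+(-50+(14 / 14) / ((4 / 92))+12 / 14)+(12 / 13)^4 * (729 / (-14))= -3540898741 / 71373939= -49.61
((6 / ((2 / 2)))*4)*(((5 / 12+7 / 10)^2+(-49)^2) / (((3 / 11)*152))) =95128979 / 68400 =1390.77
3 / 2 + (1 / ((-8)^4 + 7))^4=850212180548645 / 566808120365762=1.50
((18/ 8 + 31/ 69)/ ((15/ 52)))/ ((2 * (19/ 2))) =1937/ 3933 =0.49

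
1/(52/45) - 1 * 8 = -371/52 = -7.13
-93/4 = -23.25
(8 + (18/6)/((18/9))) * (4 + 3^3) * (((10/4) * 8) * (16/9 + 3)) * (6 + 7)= 3292510/9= 365834.44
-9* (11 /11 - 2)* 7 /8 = 63 /8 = 7.88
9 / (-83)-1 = -1.11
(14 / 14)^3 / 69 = 0.01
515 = 515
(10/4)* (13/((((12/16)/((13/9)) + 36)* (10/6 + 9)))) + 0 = 845/10128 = 0.08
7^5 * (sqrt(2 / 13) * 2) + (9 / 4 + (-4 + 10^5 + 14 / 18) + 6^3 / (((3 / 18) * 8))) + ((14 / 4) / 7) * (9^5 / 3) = 33614 * sqrt(26) / 13 + 3960091 / 36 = 123187.02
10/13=0.77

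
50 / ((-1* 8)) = -25 / 4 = -6.25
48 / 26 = 24 / 13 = 1.85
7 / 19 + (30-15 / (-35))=4096 / 133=30.80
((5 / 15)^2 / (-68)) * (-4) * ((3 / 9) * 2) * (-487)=-974 / 459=-2.12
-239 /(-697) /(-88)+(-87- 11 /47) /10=-25158993 /2882792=-8.73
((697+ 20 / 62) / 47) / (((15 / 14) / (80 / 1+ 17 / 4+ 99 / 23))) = 1226.26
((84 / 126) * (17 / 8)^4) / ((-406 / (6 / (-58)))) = 0.00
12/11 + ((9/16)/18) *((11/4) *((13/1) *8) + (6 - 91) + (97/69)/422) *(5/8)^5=567579747241/335856795648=1.69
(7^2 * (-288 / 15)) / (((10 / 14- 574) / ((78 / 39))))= 65856 / 20065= 3.28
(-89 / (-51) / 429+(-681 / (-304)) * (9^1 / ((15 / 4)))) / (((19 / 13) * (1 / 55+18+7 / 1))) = 44732617 / 304002432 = 0.15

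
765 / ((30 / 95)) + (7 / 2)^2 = 9739 / 4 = 2434.75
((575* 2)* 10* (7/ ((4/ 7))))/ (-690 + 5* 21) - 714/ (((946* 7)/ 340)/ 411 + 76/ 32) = -42421928815/ 79210053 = -535.56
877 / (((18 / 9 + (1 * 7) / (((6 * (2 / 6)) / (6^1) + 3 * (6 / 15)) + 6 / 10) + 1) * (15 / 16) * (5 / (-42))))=-6286336 / 5025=-1251.01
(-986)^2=972196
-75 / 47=-1.60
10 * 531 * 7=37170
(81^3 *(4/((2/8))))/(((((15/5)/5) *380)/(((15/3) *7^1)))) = 24800580/19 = 1305293.68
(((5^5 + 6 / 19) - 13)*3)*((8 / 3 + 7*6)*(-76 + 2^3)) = -538829008 / 19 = -28359421.47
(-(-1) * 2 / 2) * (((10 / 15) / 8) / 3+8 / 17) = 305 / 612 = 0.50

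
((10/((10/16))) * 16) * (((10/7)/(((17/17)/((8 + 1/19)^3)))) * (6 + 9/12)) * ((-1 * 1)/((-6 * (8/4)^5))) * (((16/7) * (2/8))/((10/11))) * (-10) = -14183044920/336091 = -42200.01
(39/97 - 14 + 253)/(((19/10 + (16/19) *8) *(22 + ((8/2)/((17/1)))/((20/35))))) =75007060/60646437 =1.24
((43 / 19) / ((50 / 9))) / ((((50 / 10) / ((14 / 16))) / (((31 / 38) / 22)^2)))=2603349 / 26558048000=0.00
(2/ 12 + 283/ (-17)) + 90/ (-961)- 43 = -5839567/ 98022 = -59.57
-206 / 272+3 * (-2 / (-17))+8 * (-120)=-130615 / 136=-960.40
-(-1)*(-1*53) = -53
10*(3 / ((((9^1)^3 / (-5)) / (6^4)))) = -800 / 3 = -266.67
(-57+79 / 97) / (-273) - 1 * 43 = -1133233 / 26481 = -42.79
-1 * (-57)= 57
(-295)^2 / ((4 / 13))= 1131325 / 4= 282831.25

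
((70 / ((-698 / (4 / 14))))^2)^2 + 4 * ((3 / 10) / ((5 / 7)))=623090561242 / 370887090025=1.68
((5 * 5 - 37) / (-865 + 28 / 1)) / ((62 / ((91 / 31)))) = 182 / 268119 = 0.00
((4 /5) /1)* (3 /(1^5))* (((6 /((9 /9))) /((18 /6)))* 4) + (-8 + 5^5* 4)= 62556 /5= 12511.20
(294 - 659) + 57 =-308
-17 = -17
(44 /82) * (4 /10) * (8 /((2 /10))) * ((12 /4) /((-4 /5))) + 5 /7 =-9035 /287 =-31.48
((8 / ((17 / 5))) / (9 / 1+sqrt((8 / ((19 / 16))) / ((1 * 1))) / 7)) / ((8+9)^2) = 0.00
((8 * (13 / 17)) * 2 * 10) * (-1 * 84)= -174720 / 17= -10277.65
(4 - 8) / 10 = -2 / 5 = -0.40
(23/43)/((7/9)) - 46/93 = 5405/27993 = 0.19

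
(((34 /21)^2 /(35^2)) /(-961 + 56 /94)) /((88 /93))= -421073 /178824919350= -0.00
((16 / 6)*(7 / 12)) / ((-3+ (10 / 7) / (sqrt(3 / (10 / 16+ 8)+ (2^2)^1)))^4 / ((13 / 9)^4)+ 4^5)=1704898062589176*sqrt(23) / 323002218085892603521+ 8628385666236016681 / 5814039925546066863378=0.00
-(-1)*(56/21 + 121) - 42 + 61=428/3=142.67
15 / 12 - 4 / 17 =1.01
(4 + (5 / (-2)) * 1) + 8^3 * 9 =9219 / 2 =4609.50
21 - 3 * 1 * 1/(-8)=171/8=21.38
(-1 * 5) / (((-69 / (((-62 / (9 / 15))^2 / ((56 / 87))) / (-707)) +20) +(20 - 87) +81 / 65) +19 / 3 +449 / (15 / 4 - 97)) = 50676292875 / 418533351853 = 0.12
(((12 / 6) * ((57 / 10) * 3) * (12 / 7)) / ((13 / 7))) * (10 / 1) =315.69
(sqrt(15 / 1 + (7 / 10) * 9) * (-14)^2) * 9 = 882 * sqrt(2130) / 5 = 8141.20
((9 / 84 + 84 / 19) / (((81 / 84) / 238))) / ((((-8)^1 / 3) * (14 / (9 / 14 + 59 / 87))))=-21964459 / 555408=-39.55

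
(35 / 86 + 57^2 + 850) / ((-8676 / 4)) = -352549 / 186534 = -1.89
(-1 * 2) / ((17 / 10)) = -20 / 17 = -1.18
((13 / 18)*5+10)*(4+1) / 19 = 3.58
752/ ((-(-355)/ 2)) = 1504/ 355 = 4.24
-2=-2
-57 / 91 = -0.63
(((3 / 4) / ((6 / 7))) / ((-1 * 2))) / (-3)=7 / 48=0.15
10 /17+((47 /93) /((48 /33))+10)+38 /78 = 3756385 /328848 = 11.42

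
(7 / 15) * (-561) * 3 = -3927 / 5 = -785.40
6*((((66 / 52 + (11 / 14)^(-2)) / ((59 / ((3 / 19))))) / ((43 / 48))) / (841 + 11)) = 327204 / 5383455649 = 0.00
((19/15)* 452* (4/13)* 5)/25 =34352/975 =35.23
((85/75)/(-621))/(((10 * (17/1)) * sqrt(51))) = -sqrt(51)/4750650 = -0.00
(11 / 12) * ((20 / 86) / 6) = 55 / 1548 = 0.04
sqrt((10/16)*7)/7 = sqrt(70)/28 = 0.30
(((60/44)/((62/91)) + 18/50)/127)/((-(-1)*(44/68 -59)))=-684471/2148027200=-0.00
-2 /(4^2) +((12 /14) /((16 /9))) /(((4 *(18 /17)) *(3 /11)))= 131 /448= 0.29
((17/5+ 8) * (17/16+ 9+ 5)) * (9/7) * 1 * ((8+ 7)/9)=41211/112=367.96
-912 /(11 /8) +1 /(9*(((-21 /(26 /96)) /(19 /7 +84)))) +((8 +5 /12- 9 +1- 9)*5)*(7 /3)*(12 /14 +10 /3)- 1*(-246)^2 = -61599.03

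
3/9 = 1/3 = 0.33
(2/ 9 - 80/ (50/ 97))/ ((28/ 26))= -45331/ 315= -143.91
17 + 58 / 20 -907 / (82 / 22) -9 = -95301 / 410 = -232.44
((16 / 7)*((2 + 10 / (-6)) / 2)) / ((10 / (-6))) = -8 / 35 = -0.23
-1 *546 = -546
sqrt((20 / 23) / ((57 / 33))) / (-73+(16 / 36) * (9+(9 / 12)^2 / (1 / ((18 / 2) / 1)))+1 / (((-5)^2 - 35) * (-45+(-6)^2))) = -360 * sqrt(24035) / 5249681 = -0.01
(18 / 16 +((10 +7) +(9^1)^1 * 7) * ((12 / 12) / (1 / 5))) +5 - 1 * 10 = 3169 / 8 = 396.12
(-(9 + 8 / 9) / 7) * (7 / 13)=-89 / 117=-0.76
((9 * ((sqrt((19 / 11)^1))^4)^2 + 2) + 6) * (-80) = -103201360 / 14641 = -7048.79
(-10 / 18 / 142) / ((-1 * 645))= 1 / 164862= 0.00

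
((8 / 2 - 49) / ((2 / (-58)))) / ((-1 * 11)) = -1305 / 11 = -118.64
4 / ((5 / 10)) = 8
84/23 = 3.65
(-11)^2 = 121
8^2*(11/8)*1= 88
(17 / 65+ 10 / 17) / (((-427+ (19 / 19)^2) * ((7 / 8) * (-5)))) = 1252 / 2745925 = 0.00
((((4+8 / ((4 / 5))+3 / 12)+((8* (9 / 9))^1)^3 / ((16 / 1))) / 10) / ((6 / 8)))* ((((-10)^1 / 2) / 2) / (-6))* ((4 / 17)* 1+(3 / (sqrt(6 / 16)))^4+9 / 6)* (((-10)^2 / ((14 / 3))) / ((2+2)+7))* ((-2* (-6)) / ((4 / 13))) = 112780.31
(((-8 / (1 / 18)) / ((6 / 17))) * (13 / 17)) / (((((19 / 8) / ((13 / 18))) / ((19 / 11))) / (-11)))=5408 / 3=1802.67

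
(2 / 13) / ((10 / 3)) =3 / 65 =0.05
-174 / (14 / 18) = -1566 / 7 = -223.71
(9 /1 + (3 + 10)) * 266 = 5852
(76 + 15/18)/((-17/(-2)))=461/51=9.04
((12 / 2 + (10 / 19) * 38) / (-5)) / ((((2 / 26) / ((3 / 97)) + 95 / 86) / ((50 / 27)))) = -290680 / 108423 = -2.68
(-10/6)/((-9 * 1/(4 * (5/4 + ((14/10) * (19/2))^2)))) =5938/45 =131.96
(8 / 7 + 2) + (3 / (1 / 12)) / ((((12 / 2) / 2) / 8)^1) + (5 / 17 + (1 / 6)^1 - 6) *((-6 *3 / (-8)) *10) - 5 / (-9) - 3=-119669 / 4284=-27.93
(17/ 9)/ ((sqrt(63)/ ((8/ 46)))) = 68 * sqrt(7)/ 4347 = 0.04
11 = 11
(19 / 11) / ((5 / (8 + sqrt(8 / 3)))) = 38 * sqrt(6) / 165 + 152 / 55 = 3.33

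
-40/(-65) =8/13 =0.62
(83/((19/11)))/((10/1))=913/190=4.81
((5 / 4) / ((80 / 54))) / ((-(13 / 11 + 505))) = -99 / 59392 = -0.00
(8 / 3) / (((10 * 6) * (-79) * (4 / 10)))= -1 / 711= -0.00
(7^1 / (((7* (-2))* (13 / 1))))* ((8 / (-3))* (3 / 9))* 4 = 16 / 117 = 0.14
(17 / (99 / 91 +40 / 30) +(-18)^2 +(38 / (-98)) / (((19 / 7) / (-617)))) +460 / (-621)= 52273204 / 124929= 418.42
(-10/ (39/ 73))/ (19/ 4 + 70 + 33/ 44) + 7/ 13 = 1711/ 5889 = 0.29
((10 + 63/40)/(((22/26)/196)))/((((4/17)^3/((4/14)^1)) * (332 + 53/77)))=1448996003/8197440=176.76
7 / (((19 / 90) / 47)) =29610 / 19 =1558.42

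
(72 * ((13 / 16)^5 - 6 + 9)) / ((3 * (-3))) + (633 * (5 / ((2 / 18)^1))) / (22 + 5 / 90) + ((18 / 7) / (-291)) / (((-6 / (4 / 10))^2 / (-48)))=1117097374699113 / 883304038400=1264.68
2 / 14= 0.14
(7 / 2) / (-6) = -7 / 12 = -0.58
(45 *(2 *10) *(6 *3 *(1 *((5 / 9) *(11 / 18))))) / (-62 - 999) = -5500 / 1061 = -5.18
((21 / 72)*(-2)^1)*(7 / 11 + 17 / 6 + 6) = -4375 / 792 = -5.52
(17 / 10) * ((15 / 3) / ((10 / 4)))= 17 / 5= 3.40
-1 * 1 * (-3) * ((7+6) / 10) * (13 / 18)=169 / 60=2.82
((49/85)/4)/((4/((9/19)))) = 0.02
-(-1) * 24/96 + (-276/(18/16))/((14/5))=-7339/84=-87.37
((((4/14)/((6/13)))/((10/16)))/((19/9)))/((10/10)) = 312/665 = 0.47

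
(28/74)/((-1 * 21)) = -2/111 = -0.02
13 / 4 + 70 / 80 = 33 / 8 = 4.12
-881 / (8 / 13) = -11453 / 8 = -1431.62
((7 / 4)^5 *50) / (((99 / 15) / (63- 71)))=-2100875 / 2112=-994.73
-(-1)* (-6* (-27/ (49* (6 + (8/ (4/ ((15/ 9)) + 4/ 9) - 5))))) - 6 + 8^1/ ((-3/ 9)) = -87078/ 2989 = -29.13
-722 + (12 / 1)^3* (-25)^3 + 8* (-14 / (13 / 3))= -351009722 / 13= -27000747.85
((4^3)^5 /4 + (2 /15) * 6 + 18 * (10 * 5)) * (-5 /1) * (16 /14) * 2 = -21474908544 /7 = -3067844077.71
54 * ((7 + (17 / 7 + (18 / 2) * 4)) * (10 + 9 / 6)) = 197478 / 7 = 28211.14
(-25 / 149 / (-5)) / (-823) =-5 / 122627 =-0.00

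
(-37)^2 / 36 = 1369 / 36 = 38.03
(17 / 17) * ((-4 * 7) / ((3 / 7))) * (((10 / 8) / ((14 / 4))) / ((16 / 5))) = -7.29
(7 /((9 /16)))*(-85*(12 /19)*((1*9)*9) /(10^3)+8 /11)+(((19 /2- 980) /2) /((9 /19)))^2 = 789556855489 /752400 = 1049384.44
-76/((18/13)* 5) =-494/45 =-10.98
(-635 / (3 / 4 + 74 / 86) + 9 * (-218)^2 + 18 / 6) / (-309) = -118368943 / 85593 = -1382.93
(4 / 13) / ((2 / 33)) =66 / 13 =5.08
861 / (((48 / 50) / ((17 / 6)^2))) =2073575 / 288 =7199.91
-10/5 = -2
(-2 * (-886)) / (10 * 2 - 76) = -443 / 14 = -31.64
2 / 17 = 0.12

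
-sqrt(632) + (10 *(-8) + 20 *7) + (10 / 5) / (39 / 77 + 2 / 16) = 24572 / 389 - 2 *sqrt(158) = 38.03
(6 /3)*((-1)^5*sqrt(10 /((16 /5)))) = -5*sqrt(2) /2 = -3.54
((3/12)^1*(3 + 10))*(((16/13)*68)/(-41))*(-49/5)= 13328/205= 65.01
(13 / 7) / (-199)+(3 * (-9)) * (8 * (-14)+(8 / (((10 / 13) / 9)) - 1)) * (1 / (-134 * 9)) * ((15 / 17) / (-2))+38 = 242324165 / 6346508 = 38.18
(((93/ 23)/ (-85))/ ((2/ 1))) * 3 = -279/ 3910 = -0.07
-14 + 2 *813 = 1612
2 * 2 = 4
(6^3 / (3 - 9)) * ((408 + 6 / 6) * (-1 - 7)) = 117792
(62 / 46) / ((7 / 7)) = 31 / 23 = 1.35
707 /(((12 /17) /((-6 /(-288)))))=12019 /576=20.87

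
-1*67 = -67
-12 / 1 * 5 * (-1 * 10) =600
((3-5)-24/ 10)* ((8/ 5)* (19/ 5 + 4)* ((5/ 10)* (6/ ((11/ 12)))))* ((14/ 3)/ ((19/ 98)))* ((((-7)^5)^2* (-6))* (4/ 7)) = 9949781621864448/ 2375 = 4189381735521.87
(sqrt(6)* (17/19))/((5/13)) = 5.70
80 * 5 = 400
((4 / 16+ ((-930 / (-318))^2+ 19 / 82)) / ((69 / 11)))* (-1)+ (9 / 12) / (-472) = -1.44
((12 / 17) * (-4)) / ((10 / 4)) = -1.13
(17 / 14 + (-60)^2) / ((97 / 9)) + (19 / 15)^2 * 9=11834063 / 33950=348.57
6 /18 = 0.33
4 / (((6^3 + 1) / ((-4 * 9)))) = -144 / 217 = -0.66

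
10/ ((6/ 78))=130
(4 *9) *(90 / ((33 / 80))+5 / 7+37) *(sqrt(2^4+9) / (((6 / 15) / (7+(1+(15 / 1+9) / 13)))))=1134950400 / 1001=1133816.58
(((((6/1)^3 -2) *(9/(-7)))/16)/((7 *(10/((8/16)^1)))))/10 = -963/78400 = -0.01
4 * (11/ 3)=44/ 3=14.67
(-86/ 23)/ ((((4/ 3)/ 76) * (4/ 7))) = -17157/ 46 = -372.98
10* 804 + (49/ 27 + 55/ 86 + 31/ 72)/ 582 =43461179435/ 5405616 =8040.00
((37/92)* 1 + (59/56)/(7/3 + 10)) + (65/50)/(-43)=4686191/10246040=0.46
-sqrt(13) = -3.61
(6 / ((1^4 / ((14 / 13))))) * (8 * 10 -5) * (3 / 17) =85.52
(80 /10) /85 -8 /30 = -44 /255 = -0.17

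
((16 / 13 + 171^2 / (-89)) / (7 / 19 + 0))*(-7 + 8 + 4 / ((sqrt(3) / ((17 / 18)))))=-244646014*sqrt(3) / 218673 -7195471 / 8099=-2826.22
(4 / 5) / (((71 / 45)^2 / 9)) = 14580 / 5041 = 2.89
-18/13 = -1.38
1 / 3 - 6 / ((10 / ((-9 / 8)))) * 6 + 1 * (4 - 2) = 383 / 60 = 6.38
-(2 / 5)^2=-4 / 25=-0.16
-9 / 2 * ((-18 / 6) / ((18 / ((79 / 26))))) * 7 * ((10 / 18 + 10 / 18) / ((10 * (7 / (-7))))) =-553 / 312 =-1.77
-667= -667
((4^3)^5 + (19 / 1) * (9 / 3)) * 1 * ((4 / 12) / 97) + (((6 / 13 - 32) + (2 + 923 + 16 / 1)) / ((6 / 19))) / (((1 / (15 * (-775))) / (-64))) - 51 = 8119759959520 / 3783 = 2146381168.26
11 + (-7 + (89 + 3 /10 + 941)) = 10343 /10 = 1034.30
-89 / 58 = -1.53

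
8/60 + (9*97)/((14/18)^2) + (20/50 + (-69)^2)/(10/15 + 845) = 2701730728/1864695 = 1448.89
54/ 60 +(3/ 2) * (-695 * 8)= -83391/ 10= -8339.10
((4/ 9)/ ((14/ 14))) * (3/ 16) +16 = 193/ 12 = 16.08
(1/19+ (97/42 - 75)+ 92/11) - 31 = -836317/8778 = -95.27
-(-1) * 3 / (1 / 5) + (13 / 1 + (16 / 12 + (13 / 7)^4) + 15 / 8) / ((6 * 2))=11991773 / 691488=17.34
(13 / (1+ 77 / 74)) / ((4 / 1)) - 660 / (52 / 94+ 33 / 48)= -530.37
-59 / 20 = -2.95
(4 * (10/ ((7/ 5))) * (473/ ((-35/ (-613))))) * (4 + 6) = 115979600/ 49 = 2366930.61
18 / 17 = 1.06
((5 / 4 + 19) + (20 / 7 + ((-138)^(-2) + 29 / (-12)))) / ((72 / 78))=35856769 / 1599696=22.41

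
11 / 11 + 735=736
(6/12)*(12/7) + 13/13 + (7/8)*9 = 545/56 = 9.73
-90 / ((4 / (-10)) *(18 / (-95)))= -2375 / 2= -1187.50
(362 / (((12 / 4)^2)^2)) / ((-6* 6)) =-181 / 1458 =-0.12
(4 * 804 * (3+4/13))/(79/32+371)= 4425216/155363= 28.48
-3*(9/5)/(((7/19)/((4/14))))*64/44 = -16416/2695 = -6.09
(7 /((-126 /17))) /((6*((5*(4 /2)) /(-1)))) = 17 /1080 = 0.02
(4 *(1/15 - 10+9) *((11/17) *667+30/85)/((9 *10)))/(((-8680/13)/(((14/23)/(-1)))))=-668213/40908375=-0.02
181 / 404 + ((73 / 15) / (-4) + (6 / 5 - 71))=-213823 / 3030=-70.57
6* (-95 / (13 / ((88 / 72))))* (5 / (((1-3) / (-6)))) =-10450 / 13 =-803.85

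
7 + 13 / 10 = 83 / 10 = 8.30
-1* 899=-899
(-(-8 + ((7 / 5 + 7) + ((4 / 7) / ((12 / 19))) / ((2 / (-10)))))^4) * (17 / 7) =-702.34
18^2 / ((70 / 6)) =972 / 35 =27.77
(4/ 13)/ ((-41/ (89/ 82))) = -178/ 21853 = -0.01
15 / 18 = 5 / 6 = 0.83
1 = 1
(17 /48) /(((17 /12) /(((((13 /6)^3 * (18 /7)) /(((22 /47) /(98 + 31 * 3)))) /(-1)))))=-19722469 /7392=-2668.08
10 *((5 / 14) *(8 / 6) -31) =-6410 / 21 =-305.24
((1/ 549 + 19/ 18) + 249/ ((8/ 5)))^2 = 5846284521/ 238144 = 24549.37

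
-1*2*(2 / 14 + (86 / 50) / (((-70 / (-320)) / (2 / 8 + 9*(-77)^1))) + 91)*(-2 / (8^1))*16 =-7498192 / 175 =-42846.81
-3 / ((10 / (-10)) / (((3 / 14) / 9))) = 1 / 14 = 0.07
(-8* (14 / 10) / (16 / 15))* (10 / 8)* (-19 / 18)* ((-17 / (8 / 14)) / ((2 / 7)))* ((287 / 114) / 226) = -8367485 / 520704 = -16.07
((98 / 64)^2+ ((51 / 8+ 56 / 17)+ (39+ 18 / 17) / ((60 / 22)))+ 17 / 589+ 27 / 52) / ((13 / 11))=23.06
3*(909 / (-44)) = -2727 / 44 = -61.98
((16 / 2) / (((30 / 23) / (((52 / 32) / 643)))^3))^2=714540961348201 / 211034429104980262588416000000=0.00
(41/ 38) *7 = 287/ 38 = 7.55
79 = 79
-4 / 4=-1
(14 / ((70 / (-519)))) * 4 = -2076 / 5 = -415.20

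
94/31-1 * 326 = -10012/31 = -322.97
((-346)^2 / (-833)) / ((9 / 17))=-271.46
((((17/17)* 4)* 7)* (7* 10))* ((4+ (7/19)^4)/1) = 1026422600/130321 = 7876.11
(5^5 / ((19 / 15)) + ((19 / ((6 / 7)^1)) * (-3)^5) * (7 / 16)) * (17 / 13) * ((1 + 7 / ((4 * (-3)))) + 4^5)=246344603 / 1664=148043.63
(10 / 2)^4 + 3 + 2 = 630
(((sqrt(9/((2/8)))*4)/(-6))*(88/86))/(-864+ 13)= 176/36593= 0.00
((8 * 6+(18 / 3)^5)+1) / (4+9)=7825 / 13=601.92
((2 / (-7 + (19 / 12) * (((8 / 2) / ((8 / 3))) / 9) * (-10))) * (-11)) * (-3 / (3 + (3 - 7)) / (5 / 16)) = 38016 / 1735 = 21.91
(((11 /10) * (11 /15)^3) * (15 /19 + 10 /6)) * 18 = 409948 /21375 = 19.18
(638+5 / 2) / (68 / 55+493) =23485 / 18122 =1.30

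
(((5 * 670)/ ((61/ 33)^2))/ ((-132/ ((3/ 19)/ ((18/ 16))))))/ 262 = -36850/ 9261569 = -0.00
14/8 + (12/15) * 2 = 67/20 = 3.35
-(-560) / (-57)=-560 / 57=-9.82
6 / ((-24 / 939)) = -939 / 4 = -234.75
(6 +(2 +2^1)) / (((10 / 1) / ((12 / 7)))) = 12 / 7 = 1.71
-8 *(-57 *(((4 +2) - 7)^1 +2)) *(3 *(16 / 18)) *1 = 1216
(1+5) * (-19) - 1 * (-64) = -50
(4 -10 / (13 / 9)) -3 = -77 / 13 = -5.92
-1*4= -4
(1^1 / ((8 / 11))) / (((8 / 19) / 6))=627 / 32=19.59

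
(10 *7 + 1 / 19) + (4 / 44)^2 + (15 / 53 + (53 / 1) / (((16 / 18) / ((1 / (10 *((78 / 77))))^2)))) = 4673591091739 / 65894857600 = 70.92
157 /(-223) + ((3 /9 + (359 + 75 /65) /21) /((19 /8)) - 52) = -17482593 /385567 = -45.34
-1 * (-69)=69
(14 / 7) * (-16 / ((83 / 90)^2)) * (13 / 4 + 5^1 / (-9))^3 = -736.01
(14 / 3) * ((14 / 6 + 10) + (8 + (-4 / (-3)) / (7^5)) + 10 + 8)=3865618 / 21609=178.89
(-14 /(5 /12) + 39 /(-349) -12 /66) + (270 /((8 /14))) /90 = -2199253 /76780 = -28.64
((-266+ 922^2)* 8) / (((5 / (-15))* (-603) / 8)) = 270588.82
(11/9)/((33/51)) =17/9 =1.89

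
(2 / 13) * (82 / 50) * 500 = 1640 / 13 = 126.15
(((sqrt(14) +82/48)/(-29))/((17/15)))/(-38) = 205/149872 +15 *sqrt(14)/18734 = 0.00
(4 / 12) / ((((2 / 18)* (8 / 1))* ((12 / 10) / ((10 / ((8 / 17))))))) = 425 / 64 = 6.64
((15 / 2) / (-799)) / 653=-15 / 1043494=-0.00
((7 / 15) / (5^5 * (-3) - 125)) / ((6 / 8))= -7 / 106875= -0.00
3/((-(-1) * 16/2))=3/8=0.38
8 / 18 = 4 / 9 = 0.44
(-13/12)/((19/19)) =-1.08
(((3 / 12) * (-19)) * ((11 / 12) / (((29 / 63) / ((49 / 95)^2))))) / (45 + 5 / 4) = -554631 / 10193500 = -0.05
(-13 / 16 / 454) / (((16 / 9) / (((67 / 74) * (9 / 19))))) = -0.00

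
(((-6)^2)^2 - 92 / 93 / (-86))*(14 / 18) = 36279250 / 35991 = 1008.01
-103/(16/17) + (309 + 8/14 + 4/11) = 247013/1232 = 200.50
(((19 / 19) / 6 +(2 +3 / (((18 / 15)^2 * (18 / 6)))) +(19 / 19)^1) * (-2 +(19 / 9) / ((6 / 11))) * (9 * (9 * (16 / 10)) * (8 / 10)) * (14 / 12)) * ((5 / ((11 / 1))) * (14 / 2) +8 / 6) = 29285354 / 7425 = 3944.16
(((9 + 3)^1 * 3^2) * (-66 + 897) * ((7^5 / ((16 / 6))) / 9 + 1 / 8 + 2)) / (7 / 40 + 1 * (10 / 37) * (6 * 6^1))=93299926680 / 14659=6364685.63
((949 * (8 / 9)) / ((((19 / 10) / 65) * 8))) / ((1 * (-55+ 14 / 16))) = -4934800 / 74043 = -66.65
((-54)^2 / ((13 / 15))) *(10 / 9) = 48600 / 13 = 3738.46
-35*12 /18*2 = -140 /3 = -46.67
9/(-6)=-3/2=-1.50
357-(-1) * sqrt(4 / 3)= 2 * sqrt(3) / 3+357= 358.15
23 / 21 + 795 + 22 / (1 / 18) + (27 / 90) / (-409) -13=101272427 / 85890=1179.09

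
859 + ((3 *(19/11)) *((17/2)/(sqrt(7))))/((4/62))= 30039 *sqrt(7)/308 + 859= 1117.04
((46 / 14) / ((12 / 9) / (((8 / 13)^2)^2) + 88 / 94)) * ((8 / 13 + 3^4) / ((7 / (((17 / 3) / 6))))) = 9982974464 / 2823569385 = 3.54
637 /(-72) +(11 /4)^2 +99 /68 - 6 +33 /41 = -504245 /100368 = -5.02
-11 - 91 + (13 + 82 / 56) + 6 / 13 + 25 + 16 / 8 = -21867 / 364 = -60.07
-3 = -3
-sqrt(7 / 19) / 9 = -sqrt(133) / 171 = -0.07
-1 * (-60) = 60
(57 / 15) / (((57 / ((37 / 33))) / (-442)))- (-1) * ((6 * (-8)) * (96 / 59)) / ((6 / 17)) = -7427606 / 29205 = -254.33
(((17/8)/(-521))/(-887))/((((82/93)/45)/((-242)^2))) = 1041633945/75788828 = 13.74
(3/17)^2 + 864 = 249705/289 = 864.03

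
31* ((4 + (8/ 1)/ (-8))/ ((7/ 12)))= 1116/ 7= 159.43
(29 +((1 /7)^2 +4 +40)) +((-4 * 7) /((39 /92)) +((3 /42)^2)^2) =10441351 /1498224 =6.97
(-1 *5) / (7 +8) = -1 / 3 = -0.33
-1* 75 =-75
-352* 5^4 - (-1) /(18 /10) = -1979995 /9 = -219999.44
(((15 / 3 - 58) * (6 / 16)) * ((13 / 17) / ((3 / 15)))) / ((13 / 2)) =-795 / 68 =-11.69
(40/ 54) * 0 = 0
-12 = -12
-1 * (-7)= 7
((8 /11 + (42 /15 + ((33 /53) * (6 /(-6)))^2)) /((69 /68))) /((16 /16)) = 41129188 /10660155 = 3.86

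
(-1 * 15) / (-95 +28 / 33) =495 / 3107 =0.16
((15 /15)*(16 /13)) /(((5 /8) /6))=768 /65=11.82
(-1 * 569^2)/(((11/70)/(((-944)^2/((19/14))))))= -1352845841368.80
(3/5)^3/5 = 27/625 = 0.04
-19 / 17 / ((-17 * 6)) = 19 / 1734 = 0.01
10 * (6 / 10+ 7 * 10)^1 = 706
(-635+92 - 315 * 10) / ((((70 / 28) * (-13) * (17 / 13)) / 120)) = 177264 / 17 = 10427.29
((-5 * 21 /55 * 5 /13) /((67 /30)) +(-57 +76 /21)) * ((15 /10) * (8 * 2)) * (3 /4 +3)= -324193530 /67067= -4833.88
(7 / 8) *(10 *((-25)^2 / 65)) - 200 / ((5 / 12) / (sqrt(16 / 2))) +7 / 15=-1273.04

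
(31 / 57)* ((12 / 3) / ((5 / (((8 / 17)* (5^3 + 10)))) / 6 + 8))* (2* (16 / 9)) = 6144 / 6365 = 0.97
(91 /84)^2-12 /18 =73 /144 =0.51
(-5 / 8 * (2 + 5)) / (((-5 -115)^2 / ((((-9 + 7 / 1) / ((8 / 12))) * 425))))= 595 / 1536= 0.39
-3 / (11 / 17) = -51 / 11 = -4.64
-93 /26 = -3.58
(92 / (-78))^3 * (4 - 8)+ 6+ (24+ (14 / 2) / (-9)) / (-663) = 1403785 / 112047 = 12.53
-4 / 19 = -0.21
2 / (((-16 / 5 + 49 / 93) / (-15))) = 13950 / 1243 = 11.22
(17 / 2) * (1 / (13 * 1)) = 17 / 26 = 0.65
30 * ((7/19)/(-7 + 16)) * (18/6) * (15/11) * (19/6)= 175/11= 15.91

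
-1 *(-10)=10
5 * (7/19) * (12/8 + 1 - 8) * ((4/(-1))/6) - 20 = -755/57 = -13.25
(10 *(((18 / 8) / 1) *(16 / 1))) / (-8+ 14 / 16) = -960 / 19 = -50.53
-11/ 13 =-0.85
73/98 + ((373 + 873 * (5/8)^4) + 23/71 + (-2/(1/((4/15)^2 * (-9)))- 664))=-55376125337/356249600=-155.44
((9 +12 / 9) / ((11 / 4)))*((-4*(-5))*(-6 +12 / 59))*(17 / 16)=-300390 / 649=-462.85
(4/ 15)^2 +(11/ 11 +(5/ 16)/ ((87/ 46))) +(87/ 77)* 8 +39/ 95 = 816061751/ 76368600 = 10.69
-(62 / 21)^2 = -3844 / 441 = -8.72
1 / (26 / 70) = 35 / 13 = 2.69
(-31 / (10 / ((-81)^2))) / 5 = -203391 / 50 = -4067.82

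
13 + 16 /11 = 159 /11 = 14.45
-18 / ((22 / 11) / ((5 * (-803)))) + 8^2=36199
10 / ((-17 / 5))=-2.94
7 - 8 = -1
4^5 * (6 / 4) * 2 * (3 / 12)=768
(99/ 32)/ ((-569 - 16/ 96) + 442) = -297/ 12208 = -0.02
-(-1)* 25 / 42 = 0.60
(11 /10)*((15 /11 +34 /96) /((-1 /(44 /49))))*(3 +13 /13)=-9977 /1470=-6.79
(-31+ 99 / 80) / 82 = -2381 / 6560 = -0.36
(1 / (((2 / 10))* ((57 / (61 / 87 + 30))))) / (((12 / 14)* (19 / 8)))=373940 / 282663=1.32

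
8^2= 64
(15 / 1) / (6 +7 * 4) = 15 / 34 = 0.44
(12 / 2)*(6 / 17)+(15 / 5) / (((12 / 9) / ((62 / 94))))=11511 / 3196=3.60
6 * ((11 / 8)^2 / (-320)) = -363 / 10240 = -0.04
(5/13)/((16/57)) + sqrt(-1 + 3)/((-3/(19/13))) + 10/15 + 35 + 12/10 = 119299/3120 -19*sqrt(2)/39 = 37.55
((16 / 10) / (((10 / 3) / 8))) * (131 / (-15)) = -4192 / 125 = -33.54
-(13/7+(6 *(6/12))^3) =-202/7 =-28.86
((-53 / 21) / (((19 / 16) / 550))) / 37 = -31.59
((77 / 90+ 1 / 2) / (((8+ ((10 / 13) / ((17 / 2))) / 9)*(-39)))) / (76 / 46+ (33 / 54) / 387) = -27691011 / 10553396630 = -0.00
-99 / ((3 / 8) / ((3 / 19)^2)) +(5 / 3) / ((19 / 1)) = -7033 / 1083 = -6.49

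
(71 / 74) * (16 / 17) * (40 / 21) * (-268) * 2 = -12177920 / 13209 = -921.94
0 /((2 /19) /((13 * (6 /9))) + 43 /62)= 0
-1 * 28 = -28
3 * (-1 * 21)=-63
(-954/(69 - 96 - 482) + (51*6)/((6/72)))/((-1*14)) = -935001/3563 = -262.42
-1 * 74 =-74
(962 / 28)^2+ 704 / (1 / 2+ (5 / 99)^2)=4983899579 / 1930796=2581.27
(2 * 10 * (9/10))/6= 3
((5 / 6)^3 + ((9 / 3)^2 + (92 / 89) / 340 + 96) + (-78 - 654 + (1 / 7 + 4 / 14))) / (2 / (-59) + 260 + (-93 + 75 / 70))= -422454472051 / 113401558980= -3.73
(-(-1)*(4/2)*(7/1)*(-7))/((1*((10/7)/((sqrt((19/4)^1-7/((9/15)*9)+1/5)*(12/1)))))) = -686*sqrt(29595)/75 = -1573.52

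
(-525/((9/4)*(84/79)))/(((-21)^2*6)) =-1975/23814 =-0.08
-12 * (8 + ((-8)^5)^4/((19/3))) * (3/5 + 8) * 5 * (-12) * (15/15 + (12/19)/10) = 432616731365451165420672/361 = 1198384297411222064877.21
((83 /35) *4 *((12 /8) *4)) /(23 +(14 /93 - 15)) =92628 /13265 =6.98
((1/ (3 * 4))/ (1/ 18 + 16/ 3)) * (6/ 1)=9/ 97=0.09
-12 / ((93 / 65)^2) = -16900 / 2883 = -5.86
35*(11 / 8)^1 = 385 / 8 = 48.12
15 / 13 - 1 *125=-1610 / 13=-123.85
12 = 12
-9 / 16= -0.56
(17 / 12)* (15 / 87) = 85 / 348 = 0.24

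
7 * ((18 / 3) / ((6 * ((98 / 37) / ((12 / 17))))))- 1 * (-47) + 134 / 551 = 3220011 / 65569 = 49.11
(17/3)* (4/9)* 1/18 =34/243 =0.14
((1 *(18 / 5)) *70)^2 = 63504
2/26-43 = -42.92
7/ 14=1/ 2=0.50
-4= -4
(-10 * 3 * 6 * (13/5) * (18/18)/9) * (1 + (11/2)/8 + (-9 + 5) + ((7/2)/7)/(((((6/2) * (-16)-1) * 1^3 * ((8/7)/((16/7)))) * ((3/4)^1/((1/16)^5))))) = 1158463501/9633792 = 120.25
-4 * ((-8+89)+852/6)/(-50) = 446/25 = 17.84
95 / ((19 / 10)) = 50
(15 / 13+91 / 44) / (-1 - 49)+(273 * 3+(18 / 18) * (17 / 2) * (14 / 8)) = 11923491 / 14300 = 833.81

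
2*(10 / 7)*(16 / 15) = 64 / 21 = 3.05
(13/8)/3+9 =229/24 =9.54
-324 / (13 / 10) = -3240 / 13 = -249.23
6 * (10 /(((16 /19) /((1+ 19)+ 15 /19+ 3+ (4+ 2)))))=4245 /2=2122.50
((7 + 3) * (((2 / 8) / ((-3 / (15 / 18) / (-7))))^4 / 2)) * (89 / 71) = 667778125 / 1908043776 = 0.35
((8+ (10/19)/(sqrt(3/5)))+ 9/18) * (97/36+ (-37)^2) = 12995 * sqrt(15)/54+ 839477/72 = 12591.43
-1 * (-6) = 6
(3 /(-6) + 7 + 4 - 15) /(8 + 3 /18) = -27 /49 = -0.55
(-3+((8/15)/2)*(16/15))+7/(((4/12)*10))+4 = 3.38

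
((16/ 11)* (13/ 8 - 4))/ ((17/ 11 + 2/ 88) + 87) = -152/ 3897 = -0.04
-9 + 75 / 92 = -753 / 92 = -8.18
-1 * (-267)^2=-71289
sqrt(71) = 8.43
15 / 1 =15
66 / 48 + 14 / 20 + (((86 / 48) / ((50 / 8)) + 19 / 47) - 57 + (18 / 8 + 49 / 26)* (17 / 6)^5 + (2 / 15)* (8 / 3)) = 333092955857 / 475113600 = 701.08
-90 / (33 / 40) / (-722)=600 / 3971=0.15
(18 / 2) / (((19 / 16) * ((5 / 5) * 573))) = 48 / 3629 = 0.01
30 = 30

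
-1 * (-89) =89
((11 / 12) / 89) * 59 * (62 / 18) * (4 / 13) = 20119 / 31239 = 0.64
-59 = -59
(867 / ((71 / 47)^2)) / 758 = 0.50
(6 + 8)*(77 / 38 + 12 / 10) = 4291 / 95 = 45.17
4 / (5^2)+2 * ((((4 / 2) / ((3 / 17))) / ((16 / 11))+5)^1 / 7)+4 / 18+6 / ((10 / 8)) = 55673 / 6300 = 8.84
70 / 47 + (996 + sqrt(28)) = 2 * sqrt(7) + 46882 / 47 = 1002.78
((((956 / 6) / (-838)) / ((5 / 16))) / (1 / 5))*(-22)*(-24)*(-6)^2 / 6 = -4038144 / 419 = -9637.58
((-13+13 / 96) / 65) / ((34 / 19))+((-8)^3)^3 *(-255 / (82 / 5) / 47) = 279280247726753 / 6289728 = 44402595.43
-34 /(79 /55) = -1870 /79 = -23.67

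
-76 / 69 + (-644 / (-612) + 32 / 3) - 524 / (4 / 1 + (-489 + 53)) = 499577 / 42228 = 11.83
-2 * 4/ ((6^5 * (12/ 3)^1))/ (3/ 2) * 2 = -1/ 2916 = -0.00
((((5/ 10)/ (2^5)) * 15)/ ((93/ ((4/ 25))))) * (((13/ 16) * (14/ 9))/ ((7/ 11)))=143/ 178560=0.00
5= 5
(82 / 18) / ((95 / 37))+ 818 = 700907 / 855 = 819.77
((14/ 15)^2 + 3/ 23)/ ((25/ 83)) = 3.33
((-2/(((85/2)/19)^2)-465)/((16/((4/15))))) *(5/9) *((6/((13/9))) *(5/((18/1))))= -3362513/676260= -4.97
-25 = -25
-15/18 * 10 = -25/3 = -8.33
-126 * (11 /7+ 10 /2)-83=-911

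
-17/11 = -1.55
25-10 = 15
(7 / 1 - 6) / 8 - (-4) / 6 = 19 / 24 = 0.79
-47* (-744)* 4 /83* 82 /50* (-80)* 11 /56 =-43430.14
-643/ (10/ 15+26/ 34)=-449.22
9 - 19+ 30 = 20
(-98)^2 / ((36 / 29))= 69629 / 9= 7736.56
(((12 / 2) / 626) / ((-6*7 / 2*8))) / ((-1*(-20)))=-1 / 350560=-0.00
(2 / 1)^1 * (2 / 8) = 0.50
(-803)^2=644809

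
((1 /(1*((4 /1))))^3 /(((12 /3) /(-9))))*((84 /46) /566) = -189 /1666304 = -0.00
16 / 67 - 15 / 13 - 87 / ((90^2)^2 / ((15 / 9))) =-10458259259 / 11429262000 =-0.92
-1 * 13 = -13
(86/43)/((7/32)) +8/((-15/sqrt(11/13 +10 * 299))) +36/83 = 5564/581 -8 * sqrt(505453)/195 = -19.59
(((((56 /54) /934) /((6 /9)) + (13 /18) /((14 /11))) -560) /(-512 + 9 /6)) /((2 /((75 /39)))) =1645901575 /1562019732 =1.05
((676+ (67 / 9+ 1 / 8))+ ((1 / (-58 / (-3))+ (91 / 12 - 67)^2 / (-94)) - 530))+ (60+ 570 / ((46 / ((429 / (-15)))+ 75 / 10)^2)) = 4767316418739 / 24767127520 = 192.49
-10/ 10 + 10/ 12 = -1/ 6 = -0.17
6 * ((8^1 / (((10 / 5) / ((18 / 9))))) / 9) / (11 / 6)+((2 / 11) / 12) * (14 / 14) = 193 / 66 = 2.92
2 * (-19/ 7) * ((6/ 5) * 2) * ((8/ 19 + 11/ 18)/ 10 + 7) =-48586/ 525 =-92.54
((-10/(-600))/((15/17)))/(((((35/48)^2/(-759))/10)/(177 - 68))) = -180022656/6125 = -29391.45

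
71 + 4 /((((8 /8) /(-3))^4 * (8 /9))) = 871 /2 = 435.50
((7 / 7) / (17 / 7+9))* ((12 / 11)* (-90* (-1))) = 189 / 22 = 8.59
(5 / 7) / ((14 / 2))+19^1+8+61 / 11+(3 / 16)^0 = 33.65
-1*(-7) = 7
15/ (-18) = -5/ 6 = -0.83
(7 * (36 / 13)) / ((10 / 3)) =378 / 65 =5.82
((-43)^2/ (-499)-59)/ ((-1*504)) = 745/ 5988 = 0.12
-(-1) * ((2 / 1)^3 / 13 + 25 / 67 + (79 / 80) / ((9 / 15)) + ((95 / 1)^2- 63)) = 374793433 / 41808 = 8964.63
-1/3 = -0.33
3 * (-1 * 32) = -96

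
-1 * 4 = -4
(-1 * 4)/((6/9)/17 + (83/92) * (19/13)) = -243984/82819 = -2.95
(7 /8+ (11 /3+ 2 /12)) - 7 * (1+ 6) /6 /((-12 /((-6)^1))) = 5 /8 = 0.62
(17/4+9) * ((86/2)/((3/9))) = 6837/4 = 1709.25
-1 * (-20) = 20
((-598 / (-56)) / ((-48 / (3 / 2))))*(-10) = 1495 / 448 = 3.34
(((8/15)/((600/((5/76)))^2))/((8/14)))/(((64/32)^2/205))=287/499046400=0.00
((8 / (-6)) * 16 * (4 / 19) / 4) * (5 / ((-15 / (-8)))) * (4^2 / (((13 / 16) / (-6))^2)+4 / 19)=-1434798080 / 549081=-2613.09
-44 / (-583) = 4 / 53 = 0.08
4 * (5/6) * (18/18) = 10/3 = 3.33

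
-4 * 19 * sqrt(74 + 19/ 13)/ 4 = -57 * sqrt(1417)/ 13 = -165.05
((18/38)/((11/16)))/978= 24/34067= 0.00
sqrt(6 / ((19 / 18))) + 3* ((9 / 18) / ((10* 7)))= 3 / 140 + 6* sqrt(57) / 19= 2.41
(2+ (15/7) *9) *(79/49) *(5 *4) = 235420/343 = 686.36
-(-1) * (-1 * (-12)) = 12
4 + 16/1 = 20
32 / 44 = 8 / 11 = 0.73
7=7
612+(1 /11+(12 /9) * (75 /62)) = 209273 /341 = 613.70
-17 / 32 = -0.53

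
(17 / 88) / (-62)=-0.00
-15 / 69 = -0.22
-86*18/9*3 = -516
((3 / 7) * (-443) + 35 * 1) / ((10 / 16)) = -8672 / 35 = -247.77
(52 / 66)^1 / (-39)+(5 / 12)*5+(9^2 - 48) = 35.06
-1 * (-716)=716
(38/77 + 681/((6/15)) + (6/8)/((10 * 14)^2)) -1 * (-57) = 1517818433/862400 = 1759.99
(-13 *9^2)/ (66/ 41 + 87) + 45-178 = -175454/ 1211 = -144.88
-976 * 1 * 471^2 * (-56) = 12124941696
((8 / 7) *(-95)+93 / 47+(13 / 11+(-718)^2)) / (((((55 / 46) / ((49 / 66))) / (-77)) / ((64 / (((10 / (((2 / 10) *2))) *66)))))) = -67270174655936 / 70376625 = -955859.63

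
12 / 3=4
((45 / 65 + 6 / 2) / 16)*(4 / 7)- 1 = -79 / 91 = -0.87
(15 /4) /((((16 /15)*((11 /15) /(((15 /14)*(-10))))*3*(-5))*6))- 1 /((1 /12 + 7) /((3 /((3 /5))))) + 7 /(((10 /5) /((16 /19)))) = 8952619 /3183488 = 2.81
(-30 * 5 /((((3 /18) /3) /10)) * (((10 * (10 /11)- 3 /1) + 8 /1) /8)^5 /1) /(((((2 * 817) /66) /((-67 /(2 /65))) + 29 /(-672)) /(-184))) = -70570801298689453125 /45686713424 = -1544667935.37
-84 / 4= -21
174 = 174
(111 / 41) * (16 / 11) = 1776 / 451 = 3.94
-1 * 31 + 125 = 94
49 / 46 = 1.07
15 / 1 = 15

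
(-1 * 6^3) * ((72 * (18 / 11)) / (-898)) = 139968 / 4939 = 28.34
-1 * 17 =-17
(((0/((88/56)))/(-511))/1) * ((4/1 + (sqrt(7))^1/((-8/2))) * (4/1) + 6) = 0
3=3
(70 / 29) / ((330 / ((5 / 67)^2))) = 175 / 4295973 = 0.00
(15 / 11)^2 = 1.86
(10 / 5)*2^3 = 16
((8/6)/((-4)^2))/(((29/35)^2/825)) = 336875/3364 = 100.14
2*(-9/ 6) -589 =-592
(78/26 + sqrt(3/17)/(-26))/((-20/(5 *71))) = -213/4 + 71 *sqrt(51)/1768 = -52.96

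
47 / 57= 0.82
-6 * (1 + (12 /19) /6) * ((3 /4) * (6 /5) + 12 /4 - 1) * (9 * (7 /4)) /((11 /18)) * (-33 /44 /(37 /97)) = 301449519 /309320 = 974.56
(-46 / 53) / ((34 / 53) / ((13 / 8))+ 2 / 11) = -1.51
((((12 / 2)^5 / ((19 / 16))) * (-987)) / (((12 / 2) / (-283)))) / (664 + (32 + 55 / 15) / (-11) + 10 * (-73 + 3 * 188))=191136008448 / 3492865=54721.84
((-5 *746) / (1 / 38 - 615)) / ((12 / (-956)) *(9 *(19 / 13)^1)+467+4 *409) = 110096545 / 38170387113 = 0.00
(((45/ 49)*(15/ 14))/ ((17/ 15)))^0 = 1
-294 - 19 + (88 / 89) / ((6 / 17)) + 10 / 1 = -80153 / 267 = -300.20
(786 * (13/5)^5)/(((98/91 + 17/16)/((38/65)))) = 177436469184/6953125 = 25518.95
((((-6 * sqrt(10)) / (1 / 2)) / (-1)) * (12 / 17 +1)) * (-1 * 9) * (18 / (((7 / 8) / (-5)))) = 2255040 * sqrt(10) / 119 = 59924.90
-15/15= -1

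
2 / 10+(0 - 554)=-2769 / 5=-553.80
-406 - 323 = -729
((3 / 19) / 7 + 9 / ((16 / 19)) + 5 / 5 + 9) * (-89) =-3922319 / 2128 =-1843.20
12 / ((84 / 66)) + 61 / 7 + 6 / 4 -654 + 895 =3649 / 14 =260.64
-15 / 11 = -1.36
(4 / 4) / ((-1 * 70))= -1 / 70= -0.01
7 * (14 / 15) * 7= 686 / 15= 45.73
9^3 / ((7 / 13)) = 9477 / 7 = 1353.86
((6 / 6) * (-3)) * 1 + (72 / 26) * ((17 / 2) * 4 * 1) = 1185 / 13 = 91.15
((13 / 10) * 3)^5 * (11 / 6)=330822063 / 200000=1654.11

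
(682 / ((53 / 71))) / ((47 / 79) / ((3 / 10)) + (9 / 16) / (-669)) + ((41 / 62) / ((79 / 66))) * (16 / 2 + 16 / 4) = 101720203238940 / 217572091453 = 467.52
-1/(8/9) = -9/8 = -1.12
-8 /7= -1.14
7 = 7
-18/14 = -1.29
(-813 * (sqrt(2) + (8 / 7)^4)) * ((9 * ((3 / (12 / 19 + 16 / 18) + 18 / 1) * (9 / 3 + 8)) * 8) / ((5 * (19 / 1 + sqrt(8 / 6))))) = -195168112533504 / 841970675 - 47648464974 * sqrt(2) / 350675 + 1671875964 * sqrt(6) / 350675 + 6848003948544 * sqrt(3) / 841970675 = -398191.99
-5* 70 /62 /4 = -175 /124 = -1.41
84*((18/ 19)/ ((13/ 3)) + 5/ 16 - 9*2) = -1449777/ 988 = -1467.39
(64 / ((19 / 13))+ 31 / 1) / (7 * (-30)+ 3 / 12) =-5684 / 15941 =-0.36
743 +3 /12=2973 /4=743.25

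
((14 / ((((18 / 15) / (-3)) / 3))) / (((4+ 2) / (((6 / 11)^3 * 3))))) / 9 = -1260 / 1331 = -0.95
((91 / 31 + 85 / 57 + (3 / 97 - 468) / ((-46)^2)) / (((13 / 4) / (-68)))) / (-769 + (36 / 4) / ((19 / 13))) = 51859238242 / 449585160999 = 0.12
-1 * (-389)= 389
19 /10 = 1.90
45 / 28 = 1.61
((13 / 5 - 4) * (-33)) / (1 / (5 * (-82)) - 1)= -6314 / 137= -46.09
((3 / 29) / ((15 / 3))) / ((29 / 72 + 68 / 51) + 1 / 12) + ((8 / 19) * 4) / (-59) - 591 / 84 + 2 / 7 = -6.77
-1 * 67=-67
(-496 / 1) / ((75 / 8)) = -52.91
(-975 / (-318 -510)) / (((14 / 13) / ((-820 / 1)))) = -896.61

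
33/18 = 1.83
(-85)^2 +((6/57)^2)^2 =941569241/130321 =7225.00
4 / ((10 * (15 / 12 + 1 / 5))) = 8 / 29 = 0.28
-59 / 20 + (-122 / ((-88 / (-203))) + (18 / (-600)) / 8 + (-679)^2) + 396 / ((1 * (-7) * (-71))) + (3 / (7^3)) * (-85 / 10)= 98743246137871 / 214306400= 460757.34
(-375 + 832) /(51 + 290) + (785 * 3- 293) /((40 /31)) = 1599.39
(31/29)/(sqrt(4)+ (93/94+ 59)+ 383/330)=240405/14202112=0.02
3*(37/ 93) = 37/ 31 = 1.19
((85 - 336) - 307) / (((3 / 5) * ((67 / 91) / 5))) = -423150 / 67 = -6315.67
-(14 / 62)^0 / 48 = -1 / 48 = -0.02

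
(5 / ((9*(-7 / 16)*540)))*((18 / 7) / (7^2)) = -8 / 64827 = -0.00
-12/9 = -4/3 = -1.33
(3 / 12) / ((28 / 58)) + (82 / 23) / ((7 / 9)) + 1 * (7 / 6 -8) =-1.73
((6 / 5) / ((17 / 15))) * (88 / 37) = 1584 / 629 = 2.52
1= 1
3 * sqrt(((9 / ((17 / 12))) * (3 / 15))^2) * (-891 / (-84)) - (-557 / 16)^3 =102919709807 / 2437120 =42230.05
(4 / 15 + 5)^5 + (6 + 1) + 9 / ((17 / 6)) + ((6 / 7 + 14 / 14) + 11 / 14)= 734656276087 / 180731250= 4064.91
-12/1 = -12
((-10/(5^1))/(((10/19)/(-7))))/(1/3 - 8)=-399/115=-3.47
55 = 55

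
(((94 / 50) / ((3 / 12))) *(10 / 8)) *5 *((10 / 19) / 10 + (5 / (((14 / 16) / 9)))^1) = 321809 / 133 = 2419.62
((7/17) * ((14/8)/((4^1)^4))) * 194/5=4753/43520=0.11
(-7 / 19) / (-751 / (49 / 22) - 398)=0.00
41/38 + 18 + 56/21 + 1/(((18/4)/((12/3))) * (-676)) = 1256777/57798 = 21.74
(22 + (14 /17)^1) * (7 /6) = 1358 /51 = 26.63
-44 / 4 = -11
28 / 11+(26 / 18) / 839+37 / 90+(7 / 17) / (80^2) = 8911577489 / 3012345600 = 2.96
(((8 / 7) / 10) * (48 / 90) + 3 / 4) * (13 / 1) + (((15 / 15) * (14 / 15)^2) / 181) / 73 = 877573309 / 83241900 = 10.54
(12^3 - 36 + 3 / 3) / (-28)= -1693 / 28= -60.46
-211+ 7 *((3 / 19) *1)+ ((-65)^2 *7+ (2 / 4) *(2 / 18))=10042885 / 342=29365.16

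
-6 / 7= -0.86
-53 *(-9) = 477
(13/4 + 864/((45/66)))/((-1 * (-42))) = 25409/840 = 30.25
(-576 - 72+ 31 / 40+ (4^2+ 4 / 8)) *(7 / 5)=-176603 / 200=-883.02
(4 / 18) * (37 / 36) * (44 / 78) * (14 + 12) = 814 / 243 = 3.35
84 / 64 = 21 / 16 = 1.31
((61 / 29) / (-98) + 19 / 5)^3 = 154793603403557 / 2869341461000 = 53.95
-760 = -760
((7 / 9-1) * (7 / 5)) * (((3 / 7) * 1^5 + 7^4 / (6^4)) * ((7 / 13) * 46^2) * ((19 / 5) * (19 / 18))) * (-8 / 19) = 1365.68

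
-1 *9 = -9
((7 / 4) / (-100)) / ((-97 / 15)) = 21 / 7760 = 0.00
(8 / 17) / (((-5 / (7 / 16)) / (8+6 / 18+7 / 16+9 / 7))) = -3379 / 8160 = -0.41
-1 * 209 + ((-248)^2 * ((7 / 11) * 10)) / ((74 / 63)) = 135531257 / 407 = 333000.63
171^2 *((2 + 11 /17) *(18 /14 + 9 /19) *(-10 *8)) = -1296453600 /119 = -10894568.07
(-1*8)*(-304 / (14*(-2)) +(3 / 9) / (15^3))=-6156056 / 70875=-86.86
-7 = -7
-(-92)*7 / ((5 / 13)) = 8372 / 5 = 1674.40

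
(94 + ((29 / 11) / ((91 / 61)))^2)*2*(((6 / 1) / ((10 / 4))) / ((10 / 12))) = 559.43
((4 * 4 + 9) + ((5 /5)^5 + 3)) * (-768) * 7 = -155904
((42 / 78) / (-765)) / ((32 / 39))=-0.00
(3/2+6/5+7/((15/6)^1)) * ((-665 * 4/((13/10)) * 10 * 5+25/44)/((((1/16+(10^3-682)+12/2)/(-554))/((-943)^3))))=-10874435953932483860/13481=-806649058225093.38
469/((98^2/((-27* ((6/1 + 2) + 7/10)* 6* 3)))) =-1416447/6860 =-206.48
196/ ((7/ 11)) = 308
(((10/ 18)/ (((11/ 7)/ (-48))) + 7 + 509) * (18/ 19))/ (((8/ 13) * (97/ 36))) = 5780268/ 20273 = 285.12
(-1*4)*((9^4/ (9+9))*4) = -5832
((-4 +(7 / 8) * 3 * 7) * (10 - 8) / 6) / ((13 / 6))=115 / 52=2.21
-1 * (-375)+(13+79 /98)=38103 /98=388.81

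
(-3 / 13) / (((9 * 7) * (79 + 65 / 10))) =-2 / 46683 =-0.00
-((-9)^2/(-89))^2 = -6561/7921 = -0.83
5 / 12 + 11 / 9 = 59 / 36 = 1.64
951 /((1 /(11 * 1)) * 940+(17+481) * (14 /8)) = 20922 /21053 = 0.99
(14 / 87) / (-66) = -7 / 2871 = -0.00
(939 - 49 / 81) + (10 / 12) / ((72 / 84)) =304355 / 324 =939.37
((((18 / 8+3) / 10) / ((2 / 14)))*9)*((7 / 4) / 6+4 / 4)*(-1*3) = -128.17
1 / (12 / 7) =7 / 12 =0.58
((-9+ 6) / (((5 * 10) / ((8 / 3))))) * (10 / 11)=-8 / 55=-0.15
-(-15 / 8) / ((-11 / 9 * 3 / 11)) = -45 / 8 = -5.62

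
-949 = -949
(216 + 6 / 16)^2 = 2996361 / 64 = 46818.14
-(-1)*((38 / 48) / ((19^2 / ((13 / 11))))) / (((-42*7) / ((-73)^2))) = -0.05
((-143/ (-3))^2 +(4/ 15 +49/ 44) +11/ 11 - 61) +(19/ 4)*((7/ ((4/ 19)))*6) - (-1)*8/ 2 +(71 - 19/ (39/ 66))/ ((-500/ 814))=798422593/ 257400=3101.87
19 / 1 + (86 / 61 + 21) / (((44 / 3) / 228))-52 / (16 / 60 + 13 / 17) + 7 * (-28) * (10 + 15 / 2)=-549368772 / 176473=-3113.05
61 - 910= -849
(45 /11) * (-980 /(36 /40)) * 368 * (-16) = 288512000 /11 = 26228363.64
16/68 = 4/17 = 0.24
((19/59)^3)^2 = 47045881/42180533641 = 0.00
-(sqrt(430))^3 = -430 * sqrt(430) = -8916.67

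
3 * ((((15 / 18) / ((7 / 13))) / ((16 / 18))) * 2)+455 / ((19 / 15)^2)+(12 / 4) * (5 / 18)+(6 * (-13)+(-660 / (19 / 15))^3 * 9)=-1467091838101531 / 1152312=-1273172403.05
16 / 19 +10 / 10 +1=54 / 19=2.84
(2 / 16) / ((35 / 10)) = 1 / 28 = 0.04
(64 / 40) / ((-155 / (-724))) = 5792 / 775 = 7.47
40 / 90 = 4 / 9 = 0.44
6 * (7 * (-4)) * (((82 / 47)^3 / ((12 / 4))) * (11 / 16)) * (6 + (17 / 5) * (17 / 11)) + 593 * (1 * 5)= 344637203 / 519115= 663.89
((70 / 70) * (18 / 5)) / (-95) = -18 / 475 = -0.04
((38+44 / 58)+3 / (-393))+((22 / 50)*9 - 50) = -692274 / 94975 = -7.29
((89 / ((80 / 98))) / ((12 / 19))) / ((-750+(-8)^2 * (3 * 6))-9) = 82859 / 188640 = 0.44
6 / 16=3 / 8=0.38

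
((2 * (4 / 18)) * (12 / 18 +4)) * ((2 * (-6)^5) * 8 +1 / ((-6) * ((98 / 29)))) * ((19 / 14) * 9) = -1389976103 / 441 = -3151873.25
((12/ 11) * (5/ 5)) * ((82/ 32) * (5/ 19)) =615/ 836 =0.74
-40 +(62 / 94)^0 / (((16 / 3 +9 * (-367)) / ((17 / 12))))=-1582897 / 39572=-40.00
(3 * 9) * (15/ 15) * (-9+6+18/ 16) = -405/ 8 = -50.62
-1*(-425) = 425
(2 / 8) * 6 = 3 / 2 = 1.50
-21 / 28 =-3 / 4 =-0.75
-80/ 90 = -8/ 9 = -0.89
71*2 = 142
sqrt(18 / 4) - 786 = -786 + 3 * sqrt(2) / 2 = -783.88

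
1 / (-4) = -1 / 4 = -0.25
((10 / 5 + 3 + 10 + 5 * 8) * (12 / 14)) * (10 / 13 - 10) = -39600 / 91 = -435.16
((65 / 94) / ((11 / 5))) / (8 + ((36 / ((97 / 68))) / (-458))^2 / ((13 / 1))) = 2084688384025 / 53061679306768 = 0.04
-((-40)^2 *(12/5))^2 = -14745600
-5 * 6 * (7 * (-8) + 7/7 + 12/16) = 3255/2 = 1627.50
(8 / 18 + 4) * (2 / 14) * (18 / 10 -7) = -208 / 63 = -3.30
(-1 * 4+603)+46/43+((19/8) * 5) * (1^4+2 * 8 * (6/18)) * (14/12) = 4258937/6192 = 687.81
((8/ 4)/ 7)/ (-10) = -1/ 35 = -0.03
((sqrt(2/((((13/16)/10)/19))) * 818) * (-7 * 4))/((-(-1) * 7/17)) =-444992 * sqrt(1235)/13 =-1202935.47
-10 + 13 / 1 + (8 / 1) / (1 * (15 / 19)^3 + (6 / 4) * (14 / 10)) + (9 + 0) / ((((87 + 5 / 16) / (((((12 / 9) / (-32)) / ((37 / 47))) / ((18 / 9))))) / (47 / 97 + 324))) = 4636380372196 / 891404355237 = 5.20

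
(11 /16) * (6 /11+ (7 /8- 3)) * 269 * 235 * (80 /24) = -43934425 /192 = -228825.13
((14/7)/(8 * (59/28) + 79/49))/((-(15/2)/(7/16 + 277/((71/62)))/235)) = -633972143/771060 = -822.21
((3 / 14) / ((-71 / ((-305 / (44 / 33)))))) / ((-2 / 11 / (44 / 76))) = -332145 / 151088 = -2.20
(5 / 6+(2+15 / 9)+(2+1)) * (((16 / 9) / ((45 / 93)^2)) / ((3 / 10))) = 15376 / 81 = 189.83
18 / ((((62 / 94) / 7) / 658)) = 3896676 / 31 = 125699.23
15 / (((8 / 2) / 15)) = 225 / 4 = 56.25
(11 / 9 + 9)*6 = 184 / 3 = 61.33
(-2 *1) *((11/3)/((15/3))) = -22/15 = -1.47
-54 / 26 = -27 / 13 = -2.08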